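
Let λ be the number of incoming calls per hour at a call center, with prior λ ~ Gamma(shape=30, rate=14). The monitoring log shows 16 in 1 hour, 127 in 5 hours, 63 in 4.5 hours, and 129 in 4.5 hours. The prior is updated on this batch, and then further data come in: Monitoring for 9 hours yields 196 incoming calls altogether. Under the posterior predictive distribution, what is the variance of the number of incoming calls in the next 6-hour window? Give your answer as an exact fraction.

Total count: 16 + 127 + 63 + 129 = 335.
Total exposure: 1 + 5 + 4.5 + 4.5 = 15 hours.
After the first batch: Gamma(30 + 335, 14 + 15) = Gamma(365, 29).
Total count 196 over total exposure 9 hours.
After the second batch: Gamma(365 + 196, 29 + 9) = Gamma(561, 38).
The posterior predictive for a window of length T is Negative Binomial with variance T·α'·(β'+T)/β'² = 6·561·44/1444 = 37026/361.

37026/361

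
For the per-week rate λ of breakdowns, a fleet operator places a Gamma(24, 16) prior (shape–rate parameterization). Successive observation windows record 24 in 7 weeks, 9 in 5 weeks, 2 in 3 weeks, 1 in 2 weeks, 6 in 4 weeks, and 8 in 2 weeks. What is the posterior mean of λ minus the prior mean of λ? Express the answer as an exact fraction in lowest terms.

31/78

Total count: 24 + 9 + 2 + 1 + 6 + 8 = 50.
Total exposure: 7 + 5 + 3 + 2 + 4 + 2 = 23 weeks.
Conjugate update: add total count to the shape and total exposure to the rate, giving Gamma(74, 39).
Posterior mean = 74/39 = 74/39; prior mean = 24/16 = 3/2. Difference = 74/39 − 3/2 = 31/78.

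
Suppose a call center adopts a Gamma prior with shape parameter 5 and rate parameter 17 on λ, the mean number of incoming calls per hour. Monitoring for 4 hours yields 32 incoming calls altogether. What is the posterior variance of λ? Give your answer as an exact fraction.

37/441

Total count 32 over total exposure 4 hours.
Posterior: α' = 5 + 32 = 37, β' = 17 + 4 = 21.
Posterior variance = α'/β'² = 37/441.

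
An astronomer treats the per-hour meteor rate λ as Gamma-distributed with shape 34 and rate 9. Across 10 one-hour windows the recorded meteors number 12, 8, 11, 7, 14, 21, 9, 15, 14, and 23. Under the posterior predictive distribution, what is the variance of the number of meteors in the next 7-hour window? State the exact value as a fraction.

Total count: 12 + 8 + 11 + 7 + 14 + 21 + 9 + 15 + 14 + 23 = 134.
Total exposure: 10 hours.
Conjugate update: add total count to the shape and total exposure to the rate, giving Gamma(168, 19).
The posterior predictive for a window of length T is Negative Binomial with variance T·α'·(β'+T)/β'² = 7·168·26/361 = 30576/361.

30576/361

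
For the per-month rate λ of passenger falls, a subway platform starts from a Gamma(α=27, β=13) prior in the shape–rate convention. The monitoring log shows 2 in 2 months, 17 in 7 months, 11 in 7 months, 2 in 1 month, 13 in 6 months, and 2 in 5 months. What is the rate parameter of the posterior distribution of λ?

41

Total count: 2 + 17 + 11 + 2 + 13 + 2 = 47.
Total exposure: 2 + 7 + 7 + 1 + 6 + 5 = 28 months.
By Gamma–Poisson conjugacy, the posterior is Gamma(α + Σx, β + Σt) = Gamma(27 + 47, 13 + 28) = Gamma(74, 41).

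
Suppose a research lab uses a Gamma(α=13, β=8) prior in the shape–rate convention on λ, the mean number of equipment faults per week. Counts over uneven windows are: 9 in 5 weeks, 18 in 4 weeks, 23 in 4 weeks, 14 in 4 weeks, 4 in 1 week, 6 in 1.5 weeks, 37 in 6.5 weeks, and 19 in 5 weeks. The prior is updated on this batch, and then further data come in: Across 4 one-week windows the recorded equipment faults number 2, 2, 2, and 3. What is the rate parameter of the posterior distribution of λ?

Total count: 9 + 18 + 23 + 14 + 4 + 6 + 37 + 19 = 130.
Total exposure: 5 + 4 + 4 + 4 + 1 + 1.5 + 6.5 + 5 = 31 weeks.
After the first batch: Gamma(13 + 130, 8 + 31) = Gamma(143, 39).
Total count: 2 + 2 + 2 + 3 = 9.
Total exposure: 4 weeks.
After the second batch: Gamma(143 + 9, 39 + 4) = Gamma(152, 43).

43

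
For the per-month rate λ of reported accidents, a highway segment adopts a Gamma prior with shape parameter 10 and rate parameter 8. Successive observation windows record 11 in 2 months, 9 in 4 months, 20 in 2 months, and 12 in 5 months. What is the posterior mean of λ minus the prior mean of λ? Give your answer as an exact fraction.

143/84

Total count: 11 + 9 + 20 + 12 = 52.
Total exposure: 2 + 4 + 2 + 5 = 13 months.
Conjugate update: add total count to the shape and total exposure to the rate, giving Gamma(62, 21).
Posterior mean = 62/21 = 62/21; prior mean = 10/8 = 5/4. Difference = 62/21 − 5/4 = 143/84.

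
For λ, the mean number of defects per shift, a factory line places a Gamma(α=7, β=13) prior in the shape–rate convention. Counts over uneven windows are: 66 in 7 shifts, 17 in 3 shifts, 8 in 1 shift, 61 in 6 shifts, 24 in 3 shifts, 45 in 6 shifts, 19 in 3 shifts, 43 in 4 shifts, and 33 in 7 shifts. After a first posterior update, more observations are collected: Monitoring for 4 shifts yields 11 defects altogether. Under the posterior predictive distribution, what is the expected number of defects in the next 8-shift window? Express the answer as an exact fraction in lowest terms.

2672/57

Total count: 66 + 17 + 8 + 61 + 24 + 45 + 19 + 43 + 33 = 316.
Total exposure: 7 + 3 + 1 + 6 + 3 + 6 + 3 + 4 + 7 = 40 shifts.
After the first batch: Gamma(7 + 316, 13 + 40) = Gamma(323, 53).
Total count 11 over total exposure 4 shifts.
After the second batch: Gamma(323 + 11, 53 + 4) = Gamma(334, 57).
Predictive mean over an 8-shift window = T·E[λ|data] = 8·334/57 = 2672/57.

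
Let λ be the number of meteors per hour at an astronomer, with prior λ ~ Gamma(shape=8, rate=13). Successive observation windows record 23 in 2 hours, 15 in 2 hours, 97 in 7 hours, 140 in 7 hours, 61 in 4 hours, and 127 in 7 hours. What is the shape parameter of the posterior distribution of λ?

Total count: 23 + 15 + 97 + 140 + 61 + 127 = 463.
Total exposure: 2 + 2 + 7 + 7 + 4 + 7 = 29 hours.
Posterior: α' = 8 + 463 = 471, β' = 13 + 29 = 42.

471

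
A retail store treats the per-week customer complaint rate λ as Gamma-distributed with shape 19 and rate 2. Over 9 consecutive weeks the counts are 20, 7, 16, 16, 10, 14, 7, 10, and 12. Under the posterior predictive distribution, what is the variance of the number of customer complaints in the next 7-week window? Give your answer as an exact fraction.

16506/121

Total count: 20 + 7 + 16 + 16 + 10 + 14 + 7 + 10 + 12 = 112.
Total exposure: 9 weeks.
The Gamma prior is conjugate for the Poisson rate, so λ | data ~ Gamma(19+112, 2+9) = Gamma(131, 11).
The posterior predictive for a window of length T is Negative Binomial with variance T·α'·(β'+T)/β'² = 7·131·18/121 = 16506/121.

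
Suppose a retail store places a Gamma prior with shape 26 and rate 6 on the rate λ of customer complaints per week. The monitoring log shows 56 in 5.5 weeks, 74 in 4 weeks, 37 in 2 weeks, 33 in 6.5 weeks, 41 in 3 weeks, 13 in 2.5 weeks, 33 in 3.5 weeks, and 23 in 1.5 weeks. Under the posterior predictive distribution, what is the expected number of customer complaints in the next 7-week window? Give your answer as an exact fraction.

1568/23

Total count: 56 + 74 + 37 + 33 + 41 + 13 + 33 + 23 = 310.
Total exposure: 5.5 + 4 + 2 + 6.5 + 3 + 2.5 + 3.5 + 1.5 = 28.5 weeks.
Posterior: α' = 26 + 310 = 336, β' = 6 + 28.5 = 69/2.
Predictive mean over a 7-week window = T·E[λ|data] = 7·336/(69/2) = 1568/23.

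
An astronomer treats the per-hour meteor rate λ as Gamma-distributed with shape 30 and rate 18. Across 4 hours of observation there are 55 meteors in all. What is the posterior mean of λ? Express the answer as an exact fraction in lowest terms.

85/22

Total count 55 over total exposure 4 hours.
By Gamma–Poisson conjugacy, the posterior is Gamma(α + Σx, β + Σt) = Gamma(30 + 55, 18 + 4) = Gamma(85, 22).
Posterior mean = α'/β' = 85/22.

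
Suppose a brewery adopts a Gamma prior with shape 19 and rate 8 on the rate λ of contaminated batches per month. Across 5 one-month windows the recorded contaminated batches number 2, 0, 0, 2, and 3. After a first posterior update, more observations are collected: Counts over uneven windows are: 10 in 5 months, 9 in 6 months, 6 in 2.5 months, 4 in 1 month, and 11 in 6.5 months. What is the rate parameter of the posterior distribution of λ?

34

Total count: 2 + 0 + 0 + 2 + 3 = 7.
Total exposure: 5 months.
After the first batch: Gamma(19 + 7, 8 + 5) = Gamma(26, 13).
Total count: 10 + 9 + 6 + 4 + 11 = 40.
Total exposure: 5 + 6 + 2.5 + 1 + 6.5 = 21 months.
After the second batch: Gamma(26 + 40, 13 + 21) = Gamma(66, 34).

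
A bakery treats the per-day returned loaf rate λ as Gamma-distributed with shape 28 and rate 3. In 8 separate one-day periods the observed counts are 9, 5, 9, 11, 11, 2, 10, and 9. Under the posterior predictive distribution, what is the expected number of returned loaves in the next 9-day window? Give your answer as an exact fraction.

846/11

Total count: 9 + 5 + 9 + 11 + 11 + 2 + 10 + 9 = 66.
Total exposure: 8 days.
Posterior: α' = 28 + 66 = 94, β' = 3 + 8 = 11.
Predictive mean over a 9-day window = T·E[λ|data] = 9·94/11 = 846/11.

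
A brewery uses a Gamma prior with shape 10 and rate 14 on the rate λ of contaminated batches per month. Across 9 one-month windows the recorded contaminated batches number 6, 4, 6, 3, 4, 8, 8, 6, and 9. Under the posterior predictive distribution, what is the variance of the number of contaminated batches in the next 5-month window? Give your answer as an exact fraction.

Total count: 6 + 4 + 6 + 3 + 4 + 8 + 8 + 6 + 9 = 54.
Total exposure: 9 months.
Gamma(α, β) with Poisson data over total exposure Σt gives posterior Gamma(α+Σx, β+Σt) = Gamma(64, 23).
The posterior predictive for a window of length T is Negative Binomial with variance T·α'·(β'+T)/β'² = 5·64·28/529 = 8960/529.

8960/529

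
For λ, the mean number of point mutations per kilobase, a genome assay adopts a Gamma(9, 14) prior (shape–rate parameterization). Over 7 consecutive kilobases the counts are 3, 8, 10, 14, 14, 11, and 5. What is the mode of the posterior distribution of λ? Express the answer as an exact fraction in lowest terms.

Total count: 3 + 8 + 10 + 14 + 14 + 11 + 5 = 65.
Total exposure: 7 kilobases.
Conjugate update: add total count to the shape and total exposure to the rate, giving Gamma(74, 21).
Posterior mode = (α'−1)/β' = 73/21.

73/21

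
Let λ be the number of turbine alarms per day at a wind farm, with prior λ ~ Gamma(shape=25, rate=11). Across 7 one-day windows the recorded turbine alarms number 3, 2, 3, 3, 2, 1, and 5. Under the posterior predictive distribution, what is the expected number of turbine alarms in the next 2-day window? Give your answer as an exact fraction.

Total count: 3 + 2 + 3 + 3 + 2 + 1 + 5 = 19.
Total exposure: 7 days.
Conjugate update: add total count to the shape and total exposure to the rate, giving Gamma(44, 18).
Predictive mean over a 2-day window = T·E[λ|data] = 2·44/18 = 44/9.

44/9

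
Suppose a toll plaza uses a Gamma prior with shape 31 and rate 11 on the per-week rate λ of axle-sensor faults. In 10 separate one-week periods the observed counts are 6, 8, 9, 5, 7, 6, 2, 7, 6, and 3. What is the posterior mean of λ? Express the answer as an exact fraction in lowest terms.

Total count: 6 + 8 + 9 + 5 + 7 + 6 + 2 + 7 + 6 + 3 = 59.
Total exposure: 10 weeks.
The Gamma prior is conjugate for the Poisson rate, so λ | data ~ Gamma(31+59, 11+10) = Gamma(90, 21).
Posterior mean = α'/β' = 90/21 = 30/7.

30/7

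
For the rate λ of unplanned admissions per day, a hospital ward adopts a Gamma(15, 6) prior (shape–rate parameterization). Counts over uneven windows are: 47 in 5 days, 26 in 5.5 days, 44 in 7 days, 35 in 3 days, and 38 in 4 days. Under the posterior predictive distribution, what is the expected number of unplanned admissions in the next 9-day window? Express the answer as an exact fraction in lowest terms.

3690/61

Total count: 47 + 26 + 44 + 35 + 38 = 190.
Total exposure: 5 + 5.5 + 7 + 3 + 4 = 24.5 days.
Gamma(α, β) with Poisson data over total exposure Σt gives posterior Gamma(α+Σx, β+Σt) = Gamma(205, 61/2).
Predictive mean over a 9-day window = T·E[λ|data] = 9·205/(61/2) = 3690/61.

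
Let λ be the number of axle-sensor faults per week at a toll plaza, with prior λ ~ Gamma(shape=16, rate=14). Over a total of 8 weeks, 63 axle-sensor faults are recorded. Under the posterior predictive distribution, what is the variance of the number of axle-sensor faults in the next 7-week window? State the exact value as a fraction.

16037/484

Total count 63 over total exposure 8 weeks.
Gamma(α, β) with Poisson data over total exposure Σt gives posterior Gamma(α+Σx, β+Σt) = Gamma(79, 22).
The posterior predictive for a window of length T is Negative Binomial with variance T·α'·(β'+T)/β'² = 7·79·29/484 = 16037/484.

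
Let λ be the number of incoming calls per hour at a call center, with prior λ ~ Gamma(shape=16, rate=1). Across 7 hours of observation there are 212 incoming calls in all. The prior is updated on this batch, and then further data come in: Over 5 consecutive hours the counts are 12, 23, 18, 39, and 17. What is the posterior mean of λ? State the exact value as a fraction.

Total count 212 over total exposure 7 hours.
After the first batch: Gamma(16 + 212, 1 + 7) = Gamma(228, 8).
Total count: 12 + 23 + 18 + 39 + 17 = 109.
Total exposure: 5 hours.
After the second batch: Gamma(228 + 109, 8 + 5) = Gamma(337, 13).
Posterior mean = α'/β' = 337/13.

337/13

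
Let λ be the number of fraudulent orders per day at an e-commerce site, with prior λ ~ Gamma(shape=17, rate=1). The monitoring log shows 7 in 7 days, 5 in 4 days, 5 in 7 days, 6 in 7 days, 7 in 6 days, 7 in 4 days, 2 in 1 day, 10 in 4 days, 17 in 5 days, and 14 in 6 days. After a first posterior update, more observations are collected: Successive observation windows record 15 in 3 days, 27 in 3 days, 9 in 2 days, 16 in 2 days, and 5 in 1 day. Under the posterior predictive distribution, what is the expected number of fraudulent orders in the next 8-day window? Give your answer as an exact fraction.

Total count: 7 + 5 + 5 + 6 + 7 + 7 + 2 + 10 + 17 + 14 = 80.
Total exposure: 7 + 4 + 7 + 7 + 6 + 4 + 1 + 4 + 5 + 6 = 51 days.
After the first batch: Gamma(17 + 80, 1 + 51) = Gamma(97, 52).
Total count: 15 + 27 + 9 + 16 + 5 = 72.
Total exposure: 3 + 3 + 2 + 2 + 1 = 11 days.
After the second batch: Gamma(97 + 72, 52 + 11) = Gamma(169, 63).
Predictive mean over an 8-day window = T·E[λ|data] = 8·169/63 = 1352/63.

1352/63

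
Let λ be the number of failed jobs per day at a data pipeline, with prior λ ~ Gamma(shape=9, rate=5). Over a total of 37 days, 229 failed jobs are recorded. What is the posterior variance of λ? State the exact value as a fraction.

17/126

Total count 229 over total exposure 37 days.
The Gamma prior is conjugate for the Poisson rate, so λ | data ~ Gamma(9+229, 5+37) = Gamma(238, 42).
Posterior variance = α'/β'² = 238/1764 = 17/126.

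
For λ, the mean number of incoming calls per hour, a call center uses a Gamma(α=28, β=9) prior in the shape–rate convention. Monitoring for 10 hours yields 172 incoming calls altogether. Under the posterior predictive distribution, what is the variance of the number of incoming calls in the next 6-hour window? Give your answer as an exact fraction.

Total count 172 over total exposure 10 hours.
Gamma(α, β) with Poisson data over total exposure Σt gives posterior Gamma(α+Σx, β+Σt) = Gamma(200, 19).
The posterior predictive for a window of length T is Negative Binomial with variance T·α'·(β'+T)/β'² = 6·200·25/361 = 30000/361.

30000/361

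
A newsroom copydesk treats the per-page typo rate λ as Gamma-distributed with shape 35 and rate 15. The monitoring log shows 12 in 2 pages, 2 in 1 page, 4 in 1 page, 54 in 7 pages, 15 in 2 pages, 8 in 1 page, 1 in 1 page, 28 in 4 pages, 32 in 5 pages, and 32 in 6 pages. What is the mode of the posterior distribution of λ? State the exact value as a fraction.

74/15

Total count: 12 + 2 + 4 + 54 + 15 + 8 + 1 + 28 + 32 + 32 = 188.
Total exposure: 2 + 1 + 1 + 7 + 2 + 1 + 1 + 4 + 5 + 6 = 30 pages.
Gamma(α, β) with Poisson data over total exposure Σt gives posterior Gamma(α+Σx, β+Σt) = Gamma(223, 45).
Posterior mode = (α'−1)/β' = 222/45 = 74/15.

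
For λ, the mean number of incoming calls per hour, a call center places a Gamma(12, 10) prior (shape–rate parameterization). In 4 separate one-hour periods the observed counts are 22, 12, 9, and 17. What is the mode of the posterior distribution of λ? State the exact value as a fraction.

71/14

Total count: 22 + 12 + 9 + 17 = 60.
Total exposure: 4 hours.
Gamma(α, β) with Poisson data over total exposure Σt gives posterior Gamma(α+Σx, β+Σt) = Gamma(72, 14).
Posterior mode = (α'−1)/β' = 71/14.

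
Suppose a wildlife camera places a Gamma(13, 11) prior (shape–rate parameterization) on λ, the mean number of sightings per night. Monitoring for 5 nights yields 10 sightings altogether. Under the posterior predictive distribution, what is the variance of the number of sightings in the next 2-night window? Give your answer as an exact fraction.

Total count 10 over total exposure 5 nights.
Posterior: α' = 13 + 10 = 23, β' = 11 + 5 = 16.
The posterior predictive for a window of length T is Negative Binomial with variance T·α'·(β'+T)/β'² = 2·23·18/256 = 207/64.

207/64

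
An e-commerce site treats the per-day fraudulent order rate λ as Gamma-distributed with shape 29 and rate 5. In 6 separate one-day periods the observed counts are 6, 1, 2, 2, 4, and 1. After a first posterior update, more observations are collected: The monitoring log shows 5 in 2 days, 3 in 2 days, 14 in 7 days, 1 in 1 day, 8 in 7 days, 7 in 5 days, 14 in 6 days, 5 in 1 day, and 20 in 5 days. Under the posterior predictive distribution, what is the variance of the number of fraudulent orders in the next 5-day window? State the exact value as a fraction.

Total count: 6 + 1 + 2 + 2 + 4 + 1 = 16.
Total exposure: 6 days.
After the first batch: Gamma(29 + 16, 5 + 6) = Gamma(45, 11).
Total count: 5 + 3 + 14 + 1 + 8 + 7 + 14 + 5 + 20 = 77.
Total exposure: 2 + 2 + 7 + 1 + 7 + 5 + 6 + 1 + 5 = 36 days.
After the second batch: Gamma(45 + 77, 11 + 36) = Gamma(122, 47).
The posterior predictive for a window of length T is Negative Binomial with variance T·α'·(β'+T)/β'² = 5·122·52/2209 = 31720/2209.

31720/2209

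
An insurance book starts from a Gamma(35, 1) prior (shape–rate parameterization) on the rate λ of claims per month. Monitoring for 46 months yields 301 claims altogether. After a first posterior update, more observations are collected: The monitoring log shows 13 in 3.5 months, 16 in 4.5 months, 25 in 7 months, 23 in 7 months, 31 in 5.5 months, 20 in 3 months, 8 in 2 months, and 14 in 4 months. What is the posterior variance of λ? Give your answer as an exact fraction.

1944/27889

Total count 301 over total exposure 46 months.
After the first batch: Gamma(35 + 301, 1 + 46) = Gamma(336, 47).
Total count: 13 + 16 + 25 + 23 + 31 + 20 + 8 + 14 = 150.
Total exposure: 3.5 + 4.5 + 7 + 7 + 5.5 + 3 + 2 + 4 = 36.5 months.
After the second batch: Gamma(336 + 150, 47 + 36.5) = Gamma(486, 167/2).
Posterior variance = α'/β'² = 486/(27889/4) = 1944/27889.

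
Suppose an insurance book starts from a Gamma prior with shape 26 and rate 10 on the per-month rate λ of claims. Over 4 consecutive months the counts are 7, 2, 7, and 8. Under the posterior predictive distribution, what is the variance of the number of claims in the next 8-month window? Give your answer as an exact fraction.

2200/49

Total count: 7 + 2 + 7 + 8 = 24.
Total exposure: 4 months.
By Gamma–Poisson conjugacy, the posterior is Gamma(α + Σx, β + Σt) = Gamma(26 + 24, 10 + 4) = Gamma(50, 14).
The posterior predictive for a window of length T is Negative Binomial with variance T·α'·(β'+T)/β'² = 8·50·22/196 = 2200/49.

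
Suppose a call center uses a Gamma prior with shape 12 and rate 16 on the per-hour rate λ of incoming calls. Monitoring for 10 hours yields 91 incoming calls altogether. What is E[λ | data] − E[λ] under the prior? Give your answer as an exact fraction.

Total count 91 over total exposure 10 hours.
Conjugate update: add total count to the shape and total exposure to the rate, giving Gamma(103, 26).
Posterior mean = 103/26 = 103/26; prior mean = 12/16 = 3/4. Difference = 103/26 − 3/4 = 167/52.

167/52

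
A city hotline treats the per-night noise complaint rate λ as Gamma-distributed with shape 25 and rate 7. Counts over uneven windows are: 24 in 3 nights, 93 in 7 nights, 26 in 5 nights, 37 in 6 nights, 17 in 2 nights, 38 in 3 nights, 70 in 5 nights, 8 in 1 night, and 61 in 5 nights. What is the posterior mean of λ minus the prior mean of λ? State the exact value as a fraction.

1693/308

Total count: 24 + 93 + 26 + 37 + 17 + 38 + 70 + 8 + 61 = 374.
Total exposure: 3 + 7 + 5 + 6 + 2 + 3 + 5 + 1 + 5 = 37 nights.
Gamma(α, β) with Poisson data over total exposure Σt gives posterior Gamma(α+Σx, β+Σt) = Gamma(399, 44).
Posterior mean = 399/44 = 399/44; prior mean = 25/7 = 25/7. Difference = 399/44 − 25/7 = 1693/308.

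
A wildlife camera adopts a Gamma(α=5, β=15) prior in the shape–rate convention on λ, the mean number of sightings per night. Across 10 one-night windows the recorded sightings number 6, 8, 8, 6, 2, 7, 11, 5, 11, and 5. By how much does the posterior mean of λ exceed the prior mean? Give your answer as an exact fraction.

197/75

Total count: 6 + 8 + 8 + 6 + 2 + 7 + 11 + 5 + 11 + 5 = 69.
Total exposure: 10 nights.
Gamma(α, β) with Poisson data over total exposure Σt gives posterior Gamma(α+Σx, β+Σt) = Gamma(74, 25).
Posterior mean = 74/25 = 74/25; prior mean = 5/15 = 1/3. Difference = 74/25 − 1/3 = 197/75.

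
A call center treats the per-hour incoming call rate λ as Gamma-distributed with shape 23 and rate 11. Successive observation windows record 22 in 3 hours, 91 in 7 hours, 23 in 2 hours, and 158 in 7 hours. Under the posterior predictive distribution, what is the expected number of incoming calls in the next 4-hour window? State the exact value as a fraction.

634/15

Total count: 22 + 91 + 23 + 158 = 294.
Total exposure: 3 + 7 + 2 + 7 = 19 hours.
Conjugate update: add total count to the shape and total exposure to the rate, giving Gamma(317, 30).
Predictive mean over a 4-hour window = T·E[λ|data] = 4·317/30 = 634/15.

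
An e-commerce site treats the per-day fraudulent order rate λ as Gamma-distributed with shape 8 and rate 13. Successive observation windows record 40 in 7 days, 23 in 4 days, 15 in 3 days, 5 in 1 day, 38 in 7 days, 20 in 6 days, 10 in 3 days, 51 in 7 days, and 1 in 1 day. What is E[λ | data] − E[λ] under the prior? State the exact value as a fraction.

179/52

Total count: 40 + 23 + 15 + 5 + 38 + 20 + 10 + 51 + 1 = 203.
Total exposure: 7 + 4 + 3 + 1 + 7 + 6 + 3 + 7 + 1 = 39 days.
By Gamma–Poisson conjugacy, the posterior is Gamma(α + Σx, β + Σt) = Gamma(8 + 203, 13 + 39) = Gamma(211, 52).
Posterior mean = 211/52 = 211/52; prior mean = 8/13 = 8/13. Difference = 211/52 − 8/13 = 179/52.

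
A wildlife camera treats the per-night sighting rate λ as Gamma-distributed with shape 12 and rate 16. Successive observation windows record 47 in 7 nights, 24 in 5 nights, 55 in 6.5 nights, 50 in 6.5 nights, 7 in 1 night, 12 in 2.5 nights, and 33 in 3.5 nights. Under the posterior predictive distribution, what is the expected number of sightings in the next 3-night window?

Total count: 47 + 24 + 55 + 50 + 7 + 12 + 33 = 228.
Total exposure: 7 + 5 + 6.5 + 6.5 + 1 + 2.5 + 3.5 = 32 nights.
The Gamma prior is conjugate for the Poisson rate, so λ | data ~ Gamma(12+228, 16+32) = Gamma(240, 48).
Predictive mean over a 3-night window = T·E[λ|data] = 3·240/48 = 15.

15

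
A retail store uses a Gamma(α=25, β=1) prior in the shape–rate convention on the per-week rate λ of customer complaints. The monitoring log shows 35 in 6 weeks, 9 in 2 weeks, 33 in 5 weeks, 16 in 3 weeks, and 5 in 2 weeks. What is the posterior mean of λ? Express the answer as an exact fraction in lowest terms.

123/19

Total count: 35 + 9 + 33 + 16 + 5 = 98.
Total exposure: 6 + 2 + 5 + 3 + 2 = 18 weeks.
Posterior: α' = 25 + 98 = 123, β' = 1 + 18 = 19.
Posterior mean = α'/β' = 123/19.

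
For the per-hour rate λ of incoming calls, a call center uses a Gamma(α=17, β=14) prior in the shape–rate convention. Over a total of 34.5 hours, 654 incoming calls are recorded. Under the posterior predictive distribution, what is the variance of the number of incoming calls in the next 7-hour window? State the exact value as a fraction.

1042734/9409

Total count 654 over total exposure 34.5 hours.
Posterior: α' = 17 + 654 = 671, β' = 14 + 34.5 = 97/2.
The posterior predictive for a window of length T is Negative Binomial with variance T·α'·(β'+T)/β'² = 7·671·(111/2)/(9409/4) = 1042734/9409.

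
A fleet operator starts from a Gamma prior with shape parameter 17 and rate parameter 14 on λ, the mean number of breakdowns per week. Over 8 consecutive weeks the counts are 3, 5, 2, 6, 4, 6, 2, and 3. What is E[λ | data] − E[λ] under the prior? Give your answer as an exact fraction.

149/154

Total count: 3 + 5 + 2 + 6 + 4 + 6 + 2 + 3 = 31.
Total exposure: 8 weeks.
By Gamma–Poisson conjugacy, the posterior is Gamma(α + Σx, β + Σt) = Gamma(17 + 31, 14 + 8) = Gamma(48, 22).
Posterior mean = 48/22 = 24/11; prior mean = 17/14 = 17/14. Difference = 24/11 − 17/14 = 149/154.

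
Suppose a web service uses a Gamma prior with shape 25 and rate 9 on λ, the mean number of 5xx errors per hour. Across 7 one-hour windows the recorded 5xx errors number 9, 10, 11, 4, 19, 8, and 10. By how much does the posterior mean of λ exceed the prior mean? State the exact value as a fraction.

Total count: 9 + 10 + 11 + 4 + 19 + 8 + 10 = 71.
Total exposure: 7 hours.
Gamma(α, β) with Poisson data over total exposure Σt gives posterior Gamma(α+Σx, β+Σt) = Gamma(96, 16).
Posterior mean = 96/16 = 6; prior mean = 25/9 = 25/9. Difference = 6 − 25/9 = 29/9.

29/9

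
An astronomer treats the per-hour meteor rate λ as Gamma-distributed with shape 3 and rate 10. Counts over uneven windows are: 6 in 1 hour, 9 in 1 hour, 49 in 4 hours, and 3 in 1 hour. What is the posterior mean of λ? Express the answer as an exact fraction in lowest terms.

Total count: 6 + 9 + 49 + 3 = 67.
Total exposure: 1 + 1 + 4 + 1 = 7 hours.
Posterior: α' = 3 + 67 = 70, β' = 10 + 7 = 17.
Posterior mean = α'/β' = 70/17.

70/17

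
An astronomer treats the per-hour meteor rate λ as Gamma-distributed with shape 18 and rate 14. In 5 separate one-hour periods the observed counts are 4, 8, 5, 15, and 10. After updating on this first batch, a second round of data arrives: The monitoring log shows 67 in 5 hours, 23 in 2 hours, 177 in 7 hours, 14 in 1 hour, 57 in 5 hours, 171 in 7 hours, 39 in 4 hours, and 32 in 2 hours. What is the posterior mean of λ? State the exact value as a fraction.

160/13

Total count: 4 + 8 + 5 + 15 + 10 = 42.
Total exposure: 5 hours.
After the first batch: Gamma(18 + 42, 14 + 5) = Gamma(60, 19).
Total count: 67 + 23 + 177 + 14 + 57 + 171 + 39 + 32 = 580.
Total exposure: 5 + 2 + 7 + 1 + 5 + 7 + 4 + 2 = 33 hours.
After the second batch: Gamma(60 + 580, 19 + 33) = Gamma(640, 52).
Posterior mean = α'/β' = 640/52 = 160/13.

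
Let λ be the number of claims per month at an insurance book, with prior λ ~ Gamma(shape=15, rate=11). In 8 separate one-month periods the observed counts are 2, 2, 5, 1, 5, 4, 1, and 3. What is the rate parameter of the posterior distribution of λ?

Total count: 2 + 2 + 5 + 1 + 5 + 4 + 1 + 3 = 23.
Total exposure: 8 months.
Conjugate update: add total count to the shape and total exposure to the rate, giving Gamma(38, 19).

19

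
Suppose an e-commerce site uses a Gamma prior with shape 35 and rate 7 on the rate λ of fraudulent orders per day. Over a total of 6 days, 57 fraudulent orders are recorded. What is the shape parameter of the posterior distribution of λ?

92

Total count 57 over total exposure 6 days.
By Gamma–Poisson conjugacy, the posterior is Gamma(α + Σx, β + Σt) = Gamma(35 + 57, 7 + 6) = Gamma(92, 13).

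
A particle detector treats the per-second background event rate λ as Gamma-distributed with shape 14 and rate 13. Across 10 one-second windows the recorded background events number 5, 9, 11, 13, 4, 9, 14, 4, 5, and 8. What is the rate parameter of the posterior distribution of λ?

23

Total count: 5 + 9 + 11 + 13 + 4 + 9 + 14 + 4 + 5 + 8 = 82.
Total exposure: 10 seconds.
By Gamma–Poisson conjugacy, the posterior is Gamma(α + Σx, β + Σt) = Gamma(14 + 82, 13 + 10) = Gamma(96, 23).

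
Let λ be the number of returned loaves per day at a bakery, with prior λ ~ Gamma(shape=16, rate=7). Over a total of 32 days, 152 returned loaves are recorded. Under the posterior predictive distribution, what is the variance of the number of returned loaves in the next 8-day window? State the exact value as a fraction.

Total count 152 over total exposure 32 days.
By Gamma–Poisson conjugacy, the posterior is Gamma(α + Σx, β + Σt) = Gamma(16 + 152, 7 + 32) = Gamma(168, 39).
The posterior predictive for a window of length T is Negative Binomial with variance T·α'·(β'+T)/β'² = 8·168·47/1521 = 21056/507.

21056/507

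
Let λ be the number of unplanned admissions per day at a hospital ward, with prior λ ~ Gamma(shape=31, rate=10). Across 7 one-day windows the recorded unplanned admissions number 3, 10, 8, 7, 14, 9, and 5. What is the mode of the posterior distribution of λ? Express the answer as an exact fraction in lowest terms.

Total count: 3 + 10 + 8 + 7 + 14 + 9 + 5 = 56.
Total exposure: 7 days.
Conjugate update: add total count to the shape and total exposure to the rate, giving Gamma(87, 17).
Posterior mode = (α'−1)/β' = 86/17.

86/17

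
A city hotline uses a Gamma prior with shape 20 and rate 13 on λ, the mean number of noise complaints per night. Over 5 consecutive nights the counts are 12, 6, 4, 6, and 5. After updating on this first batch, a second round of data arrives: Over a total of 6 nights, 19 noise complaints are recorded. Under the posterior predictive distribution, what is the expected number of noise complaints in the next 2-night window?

Total count: 12 + 6 + 4 + 6 + 5 = 33.
Total exposure: 5 nights.
After the first batch: Gamma(20 + 33, 13 + 5) = Gamma(53, 18).
Total count 19 over total exposure 6 nights.
After the second batch: Gamma(53 + 19, 18 + 6) = Gamma(72, 24).
Predictive mean over a 2-night window = T·E[λ|data] = 2·72/24 = 6.

6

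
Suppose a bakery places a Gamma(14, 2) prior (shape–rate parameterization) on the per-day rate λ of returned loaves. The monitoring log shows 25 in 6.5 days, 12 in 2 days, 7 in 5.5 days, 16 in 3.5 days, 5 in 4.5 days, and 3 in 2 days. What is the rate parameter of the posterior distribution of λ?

Total count: 25 + 12 + 7 + 16 + 5 + 3 = 68.
Total exposure: 6.5 + 2 + 5.5 + 3.5 + 4.5 + 2 = 24 days.
The Gamma prior is conjugate for the Poisson rate, so λ | data ~ Gamma(14+68, 2+24) = Gamma(82, 26).

26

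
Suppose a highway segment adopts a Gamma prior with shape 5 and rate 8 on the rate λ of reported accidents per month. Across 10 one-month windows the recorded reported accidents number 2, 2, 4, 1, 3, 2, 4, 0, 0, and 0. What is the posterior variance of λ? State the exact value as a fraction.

Total count: 2 + 2 + 4 + 1 + 3 + 2 + 4 + 0 + 0 + 0 = 18.
Total exposure: 10 months.
The Gamma prior is conjugate for the Poisson rate, so λ | data ~ Gamma(5+18, 8+10) = Gamma(23, 18).
Posterior variance = α'/β'² = 23/324.

23/324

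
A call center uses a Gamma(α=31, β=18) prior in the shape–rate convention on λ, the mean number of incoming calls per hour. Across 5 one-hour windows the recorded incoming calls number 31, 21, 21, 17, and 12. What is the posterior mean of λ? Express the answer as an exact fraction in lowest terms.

133/23

Total count: 31 + 21 + 21 + 17 + 12 = 102.
Total exposure: 5 hours.
Conjugate update: add total count to the shape and total exposure to the rate, giving Gamma(133, 23).
Posterior mean = α'/β' = 133/23.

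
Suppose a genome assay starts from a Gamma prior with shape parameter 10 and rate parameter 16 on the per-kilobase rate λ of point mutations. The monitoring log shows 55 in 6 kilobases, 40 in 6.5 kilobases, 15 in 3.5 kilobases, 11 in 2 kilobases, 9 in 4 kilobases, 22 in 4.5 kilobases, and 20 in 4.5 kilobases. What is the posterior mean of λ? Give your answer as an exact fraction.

182/47

Total count: 55 + 40 + 15 + 11 + 9 + 22 + 20 = 172.
Total exposure: 6 + 6.5 + 3.5 + 2 + 4 + 4.5 + 4.5 = 31 kilobases.
Gamma(α, β) with Poisson data over total exposure Σt gives posterior Gamma(α+Σx, β+Σt) = Gamma(182, 47).
Posterior mean = α'/β' = 182/47.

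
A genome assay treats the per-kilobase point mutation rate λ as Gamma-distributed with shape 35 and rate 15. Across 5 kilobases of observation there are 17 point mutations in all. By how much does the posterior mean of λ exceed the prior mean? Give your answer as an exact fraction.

Total count 17 over total exposure 5 kilobases.
The Gamma prior is conjugate for the Poisson rate, so λ | data ~ Gamma(35+17, 15+5) = Gamma(52, 20).
Posterior mean = 52/20 = 13/5; prior mean = 35/15 = 7/3. Difference = 13/5 − 7/3 = 4/15.

4/15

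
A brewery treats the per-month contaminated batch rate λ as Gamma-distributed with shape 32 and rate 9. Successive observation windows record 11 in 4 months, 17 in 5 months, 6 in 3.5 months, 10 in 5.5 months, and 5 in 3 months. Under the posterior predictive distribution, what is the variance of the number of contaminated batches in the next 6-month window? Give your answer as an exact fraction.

Total count: 11 + 17 + 6 + 10 + 5 = 49.
Total exposure: 4 + 5 + 3.5 + 5.5 + 3 = 21 months.
Posterior: α' = 32 + 49 = 81, β' = 9 + 21 = 30.
The posterior predictive for a window of length T is Negative Binomial with variance T·α'·(β'+T)/β'² = 6·81·36/900 = 486/25.

486/25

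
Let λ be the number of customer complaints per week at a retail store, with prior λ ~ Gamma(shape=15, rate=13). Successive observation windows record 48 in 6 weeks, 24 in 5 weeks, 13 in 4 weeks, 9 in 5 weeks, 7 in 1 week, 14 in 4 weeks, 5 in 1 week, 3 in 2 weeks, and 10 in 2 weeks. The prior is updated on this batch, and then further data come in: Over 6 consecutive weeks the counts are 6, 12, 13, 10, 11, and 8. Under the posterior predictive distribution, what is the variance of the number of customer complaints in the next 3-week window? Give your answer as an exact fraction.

32448/2401

Total count: 48 + 24 + 13 + 9 + 7 + 14 + 5 + 3 + 10 = 133.
Total exposure: 6 + 5 + 4 + 5 + 1 + 4 + 1 + 2 + 2 = 30 weeks.
After the first batch: Gamma(15 + 133, 13 + 30) = Gamma(148, 43).
Total count: 6 + 12 + 13 + 10 + 11 + 8 = 60.
Total exposure: 6 weeks.
After the second batch: Gamma(148 + 60, 43 + 6) = Gamma(208, 49).
The posterior predictive for a window of length T is Negative Binomial with variance T·α'·(β'+T)/β'² = 3·208·52/2401 = 32448/2401.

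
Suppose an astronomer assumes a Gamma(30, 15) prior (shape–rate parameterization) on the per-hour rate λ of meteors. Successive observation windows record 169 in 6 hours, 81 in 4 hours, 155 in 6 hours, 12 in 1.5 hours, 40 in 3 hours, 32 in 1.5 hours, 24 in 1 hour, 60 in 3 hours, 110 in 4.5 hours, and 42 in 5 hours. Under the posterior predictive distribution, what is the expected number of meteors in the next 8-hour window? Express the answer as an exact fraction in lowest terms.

12080/101

Total count: 169 + 81 + 155 + 12 + 40 + 32 + 24 + 60 + 110 + 42 = 725.
Total exposure: 6 + 4 + 6 + 1.5 + 3 + 1.5 + 1 + 3 + 4.5 + 5 = 35.5 hours.
By Gamma–Poisson conjugacy, the posterior is Gamma(α + Σx, β + Σt) = Gamma(30 + 725, 15 + 35.5) = Gamma(755, 101/2).
Predictive mean over an 8-hour window = T·E[λ|data] = 8·755/(101/2) = 12080/101.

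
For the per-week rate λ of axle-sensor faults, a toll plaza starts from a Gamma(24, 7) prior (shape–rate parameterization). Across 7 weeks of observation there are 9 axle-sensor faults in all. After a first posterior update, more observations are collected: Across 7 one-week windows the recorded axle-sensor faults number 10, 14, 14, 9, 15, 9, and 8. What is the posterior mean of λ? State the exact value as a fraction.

Total count 9 over total exposure 7 weeks.
After the first batch: Gamma(24 + 9, 7 + 7) = Gamma(33, 14).
Total count: 10 + 14 + 14 + 9 + 15 + 9 + 8 = 79.
Total exposure: 7 weeks.
After the second batch: Gamma(33 + 79, 14 + 7) = Gamma(112, 21).
Posterior mean = α'/β' = 112/21 = 16/3.

16/3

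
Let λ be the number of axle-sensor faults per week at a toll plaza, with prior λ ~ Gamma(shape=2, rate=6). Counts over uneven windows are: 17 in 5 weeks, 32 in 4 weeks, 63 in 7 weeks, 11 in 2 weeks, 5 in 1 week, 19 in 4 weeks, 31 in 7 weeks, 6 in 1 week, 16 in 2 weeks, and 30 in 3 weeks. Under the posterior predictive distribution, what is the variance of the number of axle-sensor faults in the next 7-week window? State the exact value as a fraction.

406/9

Total count: 17 + 32 + 63 + 11 + 5 + 19 + 31 + 6 + 16 + 30 = 230.
Total exposure: 5 + 4 + 7 + 2 + 1 + 4 + 7 + 1 + 2 + 3 = 36 weeks.
The Gamma prior is conjugate for the Poisson rate, so λ | data ~ Gamma(2+230, 6+36) = Gamma(232, 42).
The posterior predictive for a window of length T is Negative Binomial with variance T·α'·(β'+T)/β'² = 7·232·49/1764 = 406/9.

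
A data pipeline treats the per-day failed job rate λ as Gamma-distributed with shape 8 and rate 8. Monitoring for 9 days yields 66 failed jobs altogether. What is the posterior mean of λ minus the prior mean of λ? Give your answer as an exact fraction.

Total count 66 over total exposure 9 days.
Gamma(α, β) with Poisson data over total exposure Σt gives posterior Gamma(α+Σx, β+Σt) = Gamma(74, 17).
Posterior mean = 74/17 = 74/17; prior mean = 8/8 = 1. Difference = 74/17 − 1 = 57/17.

57/17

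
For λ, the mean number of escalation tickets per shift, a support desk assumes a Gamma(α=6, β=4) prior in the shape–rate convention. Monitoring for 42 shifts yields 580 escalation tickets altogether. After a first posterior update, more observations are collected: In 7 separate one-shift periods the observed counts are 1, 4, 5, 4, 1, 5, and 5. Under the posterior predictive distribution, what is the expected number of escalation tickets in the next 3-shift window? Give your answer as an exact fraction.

1833/53

Total count 580 over total exposure 42 shifts.
After the first batch: Gamma(6 + 580, 4 + 42) = Gamma(586, 46).
Total count: 1 + 4 + 5 + 4 + 1 + 5 + 5 = 25.
Total exposure: 7 shifts.
After the second batch: Gamma(586 + 25, 46 + 7) = Gamma(611, 53).
Predictive mean over a 3-shift window = T·E[λ|data] = 3·611/53 = 1833/53.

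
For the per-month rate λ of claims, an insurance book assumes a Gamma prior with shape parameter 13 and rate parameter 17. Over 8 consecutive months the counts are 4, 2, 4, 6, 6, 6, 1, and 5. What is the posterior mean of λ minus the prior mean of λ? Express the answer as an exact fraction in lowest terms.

474/425

Total count: 4 + 2 + 4 + 6 + 6 + 6 + 1 + 5 = 34.
Total exposure: 8 months.
Gamma(α, β) with Poisson data over total exposure Σt gives posterior Gamma(α+Σx, β+Σt) = Gamma(47, 25).
Posterior mean = 47/25 = 47/25; prior mean = 13/17 = 13/17. Difference = 47/25 − 13/17 = 474/425.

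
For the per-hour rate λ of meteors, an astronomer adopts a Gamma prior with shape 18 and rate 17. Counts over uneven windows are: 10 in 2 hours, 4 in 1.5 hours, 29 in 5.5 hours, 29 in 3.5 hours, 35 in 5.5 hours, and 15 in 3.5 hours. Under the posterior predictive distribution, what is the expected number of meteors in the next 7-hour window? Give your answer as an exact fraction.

280/11

Total count: 10 + 4 + 29 + 29 + 35 + 15 = 122.
Total exposure: 2 + 1.5 + 5.5 + 3.5 + 5.5 + 3.5 = 21.5 hours.
By Gamma–Poisson conjugacy, the posterior is Gamma(α + Σx, β + Σt) = Gamma(18 + 122, 17 + 21.5) = Gamma(140, 77/2).
Predictive mean over a 7-hour window = T·E[λ|data] = 7·140/(77/2) = 280/11.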